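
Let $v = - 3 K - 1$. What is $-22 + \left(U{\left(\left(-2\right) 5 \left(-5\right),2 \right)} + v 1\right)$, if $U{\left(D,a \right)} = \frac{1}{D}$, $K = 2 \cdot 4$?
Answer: $- \frac{2349}{50} \approx -46.98$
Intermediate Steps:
$K = 8$
$v = -25$ ($v = \left(-3\right) 8 - 1 = -24 - 1 = -25$)
$-22 + \left(U{\left(\left(-2\right) 5 \left(-5\right),2 \right)} + v 1\right) = -22 + \left(\frac{1}{\left(-2\right) 5 \left(-5\right)} - 25\right) = -22 - \left(25 - \frac{1}{\left(-10\right) \left(-5\right)}\right) = -22 - \left(25 - \frac{1}{50}\right) = -22 + \left(\frac{1}{50} - 25\right) = -22 - \frac{1249}{50} = - \frac{2349}{50}$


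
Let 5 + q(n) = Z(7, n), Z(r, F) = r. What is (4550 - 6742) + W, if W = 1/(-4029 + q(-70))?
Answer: -8827185/4027 ≈ -2192.0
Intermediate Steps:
q(n) = 2 (q(n) = -5 + 7 = 2)
W = -1/4027 (W = 1/(-4029 + 2) = 1/(-4027) = -1/4027 ≈ -0.00024832)
(4550 - 6742) + W = (4550 - 6742) - 1/4027 = -2192 - 1/4027 = -8827185/4027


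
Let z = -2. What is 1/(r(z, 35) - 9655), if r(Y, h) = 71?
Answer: -1/9584 ≈ -0.00010434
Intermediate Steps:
1/(r(z, 35) - 9655) = 1/(71 - 9655) = 1/(-9584) = -1/9584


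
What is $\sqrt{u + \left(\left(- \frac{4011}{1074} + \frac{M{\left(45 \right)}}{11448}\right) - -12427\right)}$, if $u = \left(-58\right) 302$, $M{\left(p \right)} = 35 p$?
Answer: $\frac{i \sqrt{66002381810358}}{113844} \approx 71.362 i$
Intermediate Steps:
$u = -17516$
$\sqrt{u + \left(\left(- \frac{4011}{1074} + \frac{M{\left(45 \right)}}{11448}\right) - -12427\right)} = \sqrt{-17516 - \left(- \frac{4447529}{358} - \frac{35 \cdot 45}{11448}\right)} = \sqrt{-17516 + \left(\left(\left(-4011\right) \frac{1}{1074} + 1575 \cdot \frac{1}{11448}\right) + 12427\right)} = \sqrt{-17516 + \left(\left(- \frac{1337}{358} + \frac{175}{1272}\right) + 12427\right)} = \sqrt{-17516 + \left(- \frac{819007}{227688} + 12427\right)} = \sqrt{-17516 + \frac{2828659769}{227688}} = \sqrt{- \frac{1159523239}{227688}} = \frac{i \sqrt{66002381810358}}{113844}$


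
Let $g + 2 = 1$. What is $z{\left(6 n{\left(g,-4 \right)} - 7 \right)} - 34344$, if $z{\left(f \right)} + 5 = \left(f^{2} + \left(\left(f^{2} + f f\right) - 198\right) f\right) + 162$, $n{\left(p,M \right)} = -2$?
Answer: $-43782$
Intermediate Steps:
$g = -1$ ($g = -2 + 1 = -1$)
$z{\left(f \right)} = 157 + f^{2} + f \left(-198 + 2 f^{2}\right)$ ($z{\left(f \right)} = -5 + \left(\left(f^{2} + \left(\left(f^{2} + f f\right) - 198\right) f\right) + 162\right) = -5 + \left(\left(f^{2} + \left(\left(f^{2} + f^{2}\right) - 198\right) f\right) + 162\right) = -5 + \left(\left(f^{2} + \left(2 f^{2} - 198\right) f\right) + 162\right) = -5 + \left(\left(f^{2} + \left(-198 + 2 f^{2}\right) f\right) + 162\right) = -5 + \left(\left(f^{2} + f \left(-198 + 2 f^{2}\right)\right) + 162\right) = -5 + \left(162 + f^{2} + f \left(-198 + 2 f^{2}\right)\right) = 157 + f^{2} + f \left(-198 + 2 f^{2}\right)$)
$z{\left(6 n{\left(g,-4 \right)} - 7 \right)} - 34344 = \left(157 + \left(6 \left(-2\right) - 7\right)^{2} - 198 \left(6 \left(-2\right) - 7\right) + 2 \left(6 \left(-2\right) - 7\right)^{3}\right) - 34344 = \left(157 + \left(-12 - 7\right)^{2} - 198 \left(-12 - 7\right) + 2 \left(-12 - 7\right)^{3}\right) - 34344 = \left(157 + \left(-19\right)^{2} - -3762 + 2 \left(-19\right)^{3}\right) - 34344 = \left(157 + 361 + 3762 + 2 \left(-6859\right)\right) - 34344 = \left(157 + 361 + 3762 - 13718\right) - 34344 = -9438 - 34344 = -43782$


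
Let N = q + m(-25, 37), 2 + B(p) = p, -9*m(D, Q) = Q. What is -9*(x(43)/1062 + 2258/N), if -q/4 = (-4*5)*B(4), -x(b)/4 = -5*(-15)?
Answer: -10580532/82777 ≈ -127.82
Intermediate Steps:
m(D, Q) = -Q/9
x(b) = -300 (x(b) = -(-20)*(-15) = -4*75 = -300)
B(p) = -2 + p
q = 160 (q = -4*(-4*5)*(-2 + 4) = -(-80)*2 = -4*(-40) = 160)
N = 1403/9 (N = 160 - 1/9*37 = 160 - 37/9 = 1403/9 ≈ 155.89)
-9*(x(43)/1062 + 2258/N) = -9*(-300/1062 + 2258/(1403/9)) = -9*(-300*1/1062 + 2258*(9/1403)) = -9*(-50/177 + 20322/1403) = -9*3526844/248331 = -10580532/82777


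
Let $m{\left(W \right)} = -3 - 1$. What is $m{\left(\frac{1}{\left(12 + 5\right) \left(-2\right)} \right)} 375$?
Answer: $-1500$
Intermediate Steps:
$m{\left(W \right)} = -4$
$m{\left(\frac{1}{\left(12 + 5\right) \left(-2\right)} \right)} 375 = \left(-4\right) 375 = -1500$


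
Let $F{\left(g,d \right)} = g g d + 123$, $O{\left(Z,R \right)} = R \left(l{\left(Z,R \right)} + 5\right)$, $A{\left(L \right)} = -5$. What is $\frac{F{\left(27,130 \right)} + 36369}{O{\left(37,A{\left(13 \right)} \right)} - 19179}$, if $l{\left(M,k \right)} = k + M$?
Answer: $- \frac{65631}{9682} \approx -6.7787$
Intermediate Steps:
$l{\left(M,k \right)} = M + k$
$O{\left(Z,R \right)} = R \left(5 + R + Z\right)$ ($O{\left(Z,R \right)} = R \left(\left(Z + R\right) + 5\right) = R \left(\left(R + Z\right) + 5\right) = R \left(5 + R + Z\right)$)
$F{\left(g,d \right)} = 123 + d g^{2}$ ($F{\left(g,d \right)} = g^{2} d + 123 = d g^{2} + 123 = 123 + d g^{2}$)
$\frac{F{\left(27,130 \right)} + 36369}{O{\left(37,A{\left(13 \right)} \right)} - 19179} = \frac{\left(123 + 130 \cdot 27^{2}\right) + 36369}{- 5 \left(5 - 5 + 37\right) - 19179} = \frac{\left(123 + 130 \cdot 729\right) + 36369}{\left(-5\right) 37 - 19179} = \frac{\left(123 + 94770\right) + 36369}{-185 - 19179} = \frac{94893 + 36369}{-19364} = 131262 \left(- \frac{1}{19364}\right) = - \frac{65631}{9682}$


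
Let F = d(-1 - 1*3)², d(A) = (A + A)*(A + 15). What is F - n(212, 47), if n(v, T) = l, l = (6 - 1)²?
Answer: 7719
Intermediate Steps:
l = 25 (l = 5² = 25)
d(A) = 2*A*(15 + A) (d(A) = (2*A)*(15 + A) = 2*A*(15 + A))
F = 7744 (F = (2*(-1 - 1*3)*(15 + (-1 - 1*3)))² = (2*(-1 - 3)*(15 + (-1 - 3)))² = (2*(-4)*(15 - 4))² = (2*(-4)*11)² = (-88)² = 7744)
n(v, T) = 25
F - n(212, 47) = 7744 - 1*25 = 7744 - 25 = 7719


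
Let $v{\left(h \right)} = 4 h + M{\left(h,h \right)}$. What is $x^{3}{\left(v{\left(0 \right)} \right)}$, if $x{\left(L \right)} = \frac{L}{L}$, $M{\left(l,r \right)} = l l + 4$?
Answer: $1$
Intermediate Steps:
$M{\left(l,r \right)} = 4 + l^{2}$ ($M{\left(l,r \right)} = l^{2} + 4 = 4 + l^{2}$)
$v{\left(h \right)} = 4 + h^{2} + 4 h$ ($v{\left(h \right)} = 4 h + \left(4 + h^{2}\right) = 4 + h^{2} + 4 h$)
$x{\left(L \right)} = 1$
$x^{3}{\left(v{\left(0 \right)} \right)} = 1^{3} = 1$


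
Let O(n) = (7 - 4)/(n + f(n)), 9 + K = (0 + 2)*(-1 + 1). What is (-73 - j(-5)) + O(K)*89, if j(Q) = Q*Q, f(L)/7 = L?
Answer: -2441/24 ≈ -101.71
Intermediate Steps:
f(L) = 7*L
K = -9 (K = -9 + (0 + 2)*(-1 + 1) = -9 + 2*0 = -9 + 0 = -9)
j(Q) = Q²
O(n) = 3/(8*n) (O(n) = (7 - 4)/(n + 7*n) = 3/((8*n)) = 3*(1/(8*n)) = 3/(8*n))
(-73 - j(-5)) + O(K)*89 = (-73 - 1*(-5)²) + ((3/8)/(-9))*89 = (-73 - 1*25) + ((3/8)*(-⅑))*89 = (-73 - 25) - 1/24*89 = -98 - 89/24 = -2441/24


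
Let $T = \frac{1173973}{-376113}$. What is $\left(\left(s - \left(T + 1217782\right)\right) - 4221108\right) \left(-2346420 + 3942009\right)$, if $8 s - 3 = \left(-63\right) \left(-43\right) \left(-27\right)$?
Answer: $- \frac{2179654006355674337}{250742} \approx -8.6928 \cdot 10^{12}$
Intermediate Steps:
$T = - \frac{1173973}{376113}$ ($T = 1173973 \left(- \frac{1}{376113}\right) = - \frac{1173973}{376113} \approx -3.1213$)
$s = - \frac{18285}{2}$ ($s = \frac{3}{8} + \frac{\left(-63\right) \left(-43\right) \left(-27\right)}{8} = \frac{3}{8} + \frac{2709 \left(-27\right)}{8} = \frac{3}{8} + \frac{1}{8} \left(-73143\right) = \frac{3}{8} - \frac{73143}{8} = - \frac{18285}{2} \approx -9142.5$)
$\left(\left(s - \left(T + 1217782\right)\right) - 4221108\right) \left(-2346420 + 3942009\right) = \left(\left(- \frac{18285}{2} - \left(- \frac{1173973}{376113} + 1217782\right)\right) - 4221108\right) \left(-2346420 + 3942009\right) = \left(\left(- \frac{18285}{2} - \frac{458022467393}{376113}\right) - 4221108\right) 1595589 = \left(- \frac{922922160991}{752226} - 4221108\right) 1595589 = \left(- \frac{4098149347399}{752226}\right) 1595589 = - \frac{2179654006355674337}{250742}$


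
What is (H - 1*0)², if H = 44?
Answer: 1936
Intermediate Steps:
(H - 1*0)² = (44 - 1*0)² = (44 + 0)² = 44² = 1936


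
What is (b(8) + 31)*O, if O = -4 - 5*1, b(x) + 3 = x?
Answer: -324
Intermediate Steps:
b(x) = -3 + x
O = -9 (O = -4 - 5 = -9)
(b(8) + 31)*O = ((-3 + 8) + 31)*(-9) = (5 + 31)*(-9) = 36*(-9) = -324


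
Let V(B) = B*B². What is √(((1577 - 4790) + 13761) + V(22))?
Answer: 2*√5299 ≈ 145.59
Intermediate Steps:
V(B) = B³
√(((1577 - 4790) + 13761) + V(22)) = √(((1577 - 4790) + 13761) + 22³) = √((-3213 + 13761) + 10648) = √(10548 + 10648) = √21196 = 2*√5299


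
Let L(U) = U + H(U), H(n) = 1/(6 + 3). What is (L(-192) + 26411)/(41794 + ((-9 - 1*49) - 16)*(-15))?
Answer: 11/18 ≈ 0.61111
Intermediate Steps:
H(n) = ⅑ (H(n) = 1/9 = ⅑)
L(U) = ⅑ + U (L(U) = U + ⅑ = ⅑ + U)
(L(-192) + 26411)/(41794 + ((-9 - 1*49) - 16)*(-15)) = ((⅑ - 192) + 26411)/(41794 + ((-9 - 1*49) - 16)*(-15)) = (-1727/9 + 26411)/(41794 + ((-9 - 49) - 16)*(-15)) = 235972/(9*(41794 + (-58 - 16)*(-15))) = 235972/(9*(41794 - 74*(-15))) = 235972/(9*(41794 + 1110)) = (235972/9)/42904 = (235972/9)*(1/42904) = 11/18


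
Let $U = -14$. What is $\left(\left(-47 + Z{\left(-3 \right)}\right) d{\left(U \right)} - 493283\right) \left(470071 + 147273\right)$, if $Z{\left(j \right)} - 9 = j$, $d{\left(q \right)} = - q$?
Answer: $-304879655808$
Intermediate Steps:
$Z{\left(j \right)} = 9 + j$
$\left(\left(-47 + Z{\left(-3 \right)}\right) d{\left(U \right)} - 493283\right) \left(470071 + 147273\right) = \left(\left(-47 + \left(9 - 3\right)\right) \left(\left(-1\right) \left(-14\right)\right) - 493283\right) \left(470071 + 147273\right) = \left(\left(-47 + 6\right) 14 - 493283\right) 617344 = \left(\left(-41\right) 14 - 493283\right) 617344 = \left(-574 - 493283\right) 617344 = \left(-493857\right) 617344 = -304879655808$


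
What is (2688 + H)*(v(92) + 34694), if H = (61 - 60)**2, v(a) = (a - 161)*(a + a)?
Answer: 59152622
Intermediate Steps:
v(a) = 2*a*(-161 + a) (v(a) = (-161 + a)*(2*a) = 2*a*(-161 + a))
H = 1 (H = 1**2 = 1)
(2688 + H)*(v(92) + 34694) = (2688 + 1)*(2*92*(-161 + 92) + 34694) = 2689*(2*92*(-69) + 34694) = 2689*(-12696 + 34694) = 2689*21998 = 59152622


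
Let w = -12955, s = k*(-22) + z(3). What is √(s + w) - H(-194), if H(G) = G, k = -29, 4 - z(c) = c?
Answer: 194 + 2*I*√3079 ≈ 194.0 + 110.98*I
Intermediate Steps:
z(c) = 4 - c
s = 639 (s = -29*(-22) + (4 - 1*3) = 638 + (4 - 3) = 638 + 1 = 639)
√(s + w) - H(-194) = √(639 - 12955) - 1*(-194) = √(-12316) + 194 = 2*I*√3079 + 194 = 194 + 2*I*√3079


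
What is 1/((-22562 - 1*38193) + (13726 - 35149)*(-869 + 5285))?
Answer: -1/94664723 ≈ -1.0564e-8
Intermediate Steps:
1/((-22562 - 1*38193) + (13726 - 35149)*(-869 + 5285)) = 1/((-22562 - 38193) - 21423*4416) = 1/(-60755 - 94603968) = 1/(-94664723) = -1/94664723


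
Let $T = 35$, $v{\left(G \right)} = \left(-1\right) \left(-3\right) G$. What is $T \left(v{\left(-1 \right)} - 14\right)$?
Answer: $-595$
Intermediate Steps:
$v{\left(G \right)} = 3 G$
$T \left(v{\left(-1 \right)} - 14\right) = 35 \left(3 \left(-1\right) - 14\right) = 35 \left(-3 - 14\right) = 35 \left(-17\right) = -595$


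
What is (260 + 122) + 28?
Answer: 410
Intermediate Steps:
(260 + 122) + 28 = 382 + 28 = 410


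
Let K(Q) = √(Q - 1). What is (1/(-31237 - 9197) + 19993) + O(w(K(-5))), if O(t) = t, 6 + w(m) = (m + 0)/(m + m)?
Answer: 404087287/20217 ≈ 19988.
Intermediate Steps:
K(Q) = √(-1 + Q)
w(m) = -11/2 (w(m) = -6 + (m + 0)/(m + m) = -6 + m/((2*m)) = -6 + m*(1/(2*m)) = -6 + ½ = -11/2)
(1/(-31237 - 9197) + 19993) + O(w(K(-5))) = (1/(-31237 - 9197) + 19993) - 11/2 = (1/(-40434) + 19993) - 11/2 = (-1/40434 + 19993) - 11/2 = 808396961/40434 - 11/2 = 404087287/20217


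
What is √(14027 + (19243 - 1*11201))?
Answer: √22069 ≈ 148.56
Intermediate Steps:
√(14027 + (19243 - 1*11201)) = √(14027 + (19243 - 11201)) = √(14027 + 8042) = √22069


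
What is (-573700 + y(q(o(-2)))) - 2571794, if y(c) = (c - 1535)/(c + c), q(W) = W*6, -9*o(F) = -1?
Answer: -12586579/4 ≈ -3.1466e+6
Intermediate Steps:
o(F) = ⅑ (o(F) = -⅑*(-1) = ⅑)
q(W) = 6*W
y(c) = (-1535 + c)/(2*c) (y(c) = (-1535 + c)/((2*c)) = (-1535 + c)*(1/(2*c)) = (-1535 + c)/(2*c))
(-573700 + y(q(o(-2)))) - 2571794 = (-573700 + (-1535 + 6*(⅑))/(2*((6*(⅑))))) - 2571794 = (-573700 + (-1535 + ⅔)/(2*(⅔))) - 2571794 = (-573700 + (½)*(3/2)*(-4603/3)) - 2571794 = (-573700 - 4603/4) - 2571794 = -2299403/4 - 2571794 = -12586579/4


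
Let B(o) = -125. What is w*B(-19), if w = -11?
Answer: 1375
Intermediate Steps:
w*B(-19) = -11*(-125) = 1375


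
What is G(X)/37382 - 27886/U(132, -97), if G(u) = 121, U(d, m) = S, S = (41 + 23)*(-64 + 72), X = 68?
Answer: -260593125/4784896 ≈ -54.462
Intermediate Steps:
S = 512 (S = 64*8 = 512)
U(d, m) = 512
G(X)/37382 - 27886/U(132, -97) = 121/37382 - 27886/512 = 121*(1/37382) - 27886*1/512 = 121/37382 - 13943/256 = -260593125/4784896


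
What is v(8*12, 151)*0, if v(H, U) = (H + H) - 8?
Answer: 0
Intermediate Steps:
v(H, U) = -8 + 2*H (v(H, U) = 2*H - 8 = -8 + 2*H)
v(8*12, 151)*0 = (-8 + 2*(8*12))*0 = (-8 + 2*96)*0 = (-8 + 192)*0 = 184*0 = 0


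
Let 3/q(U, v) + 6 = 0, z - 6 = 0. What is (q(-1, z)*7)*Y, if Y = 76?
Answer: -266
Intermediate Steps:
z = 6 (z = 6 + 0 = 6)
q(U, v) = -1/2 (q(U, v) = 3/(-6 + 0) = 3/(-6) = 3*(-1/6) = -1/2)
(q(-1, z)*7)*Y = -1/2*7*76 = -7/2*76 = -266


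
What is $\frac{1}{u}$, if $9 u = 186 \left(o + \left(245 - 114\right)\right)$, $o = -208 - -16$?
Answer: $- \frac{3}{3782} \approx -0.00079323$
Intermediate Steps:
$o = -192$ ($o = -208 + 16 = -192$)
$u = - \frac{3782}{3}$ ($u = \frac{186 \left(-192 + \left(245 - 114\right)\right)}{9} = \frac{186 \left(-192 + 131\right)}{9} = \frac{186 \left(-61\right)}{9} = \frac{1}{9} \left(-11346\right) = - \frac{3782}{3} \approx -1260.7$)
$\frac{1}{u} = \frac{1}{- \frac{3782}{3}} = - \frac{3}{3782}$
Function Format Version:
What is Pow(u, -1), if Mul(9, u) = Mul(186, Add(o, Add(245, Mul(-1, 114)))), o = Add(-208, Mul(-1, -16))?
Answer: Rational(-3, 3782) ≈ -0.00079323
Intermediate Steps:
o = -192 (o = Add(-208, 16) = -192)
u = Rational(-3782, 3) (u = Mul(Rational(1, 9), Mul(186, Add(-192, Add(245, Mul(-1, 114))))) = Mul(Rational(1, 9), Mul(186, Add(-192, Add(245, -114)))) = Mul(Rational(1, 9), Mul(186, Add(-192, 131))) = Mul(Rational(1, 9), Mul(186, -61)) = Mul(Rational(1, 9), -11346) = Rational(-3782, 3) ≈ -1260.7)
Pow(u, -1) = Pow(Rational(-3782, 3), -1) = Rational(-3, 3782)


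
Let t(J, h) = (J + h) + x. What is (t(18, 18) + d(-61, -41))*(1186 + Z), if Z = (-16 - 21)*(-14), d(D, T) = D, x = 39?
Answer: 23856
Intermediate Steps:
Z = 518 (Z = -37*(-14) = 518)
t(J, h) = 39 + J + h (t(J, h) = (J + h) + 39 = 39 + J + h)
(t(18, 18) + d(-61, -41))*(1186 + Z) = ((39 + 18 + 18) - 61)*(1186 + 518) = (75 - 61)*1704 = 14*1704 = 23856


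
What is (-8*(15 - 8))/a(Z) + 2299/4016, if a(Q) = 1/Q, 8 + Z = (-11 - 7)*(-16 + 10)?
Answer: -22487301/4016 ≈ -5599.4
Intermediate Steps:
Z = 100 (Z = -8 + (-11 - 7)*(-16 + 10) = -8 - 18*(-6) = -8 + 108 = 100)
(-8*(15 - 8))/a(Z) + 2299/4016 = (-8*(15 - 8))/(1/100) + 2299/4016 = (-8*7)/(1/100) + 2299*(1/4016) = -56*100 + 2299/4016 = -5600 + 2299/4016 = -22487301/4016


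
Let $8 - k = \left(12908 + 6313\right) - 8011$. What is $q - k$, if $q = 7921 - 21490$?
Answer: $-2367$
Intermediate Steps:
$k = -11202$ ($k = 8 - \left(\left(12908 + 6313\right) - 8011\right) = 8 - \left(19221 - 8011\right) = 8 - 11210 = -11202$)
$q = -13569$
$q - k = -13569 - -11202 = -13569 + 11202 = -2367$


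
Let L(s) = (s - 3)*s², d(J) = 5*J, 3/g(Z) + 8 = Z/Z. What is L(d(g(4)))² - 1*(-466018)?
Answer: 54892161682/117649 ≈ 4.6658e+5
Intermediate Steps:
g(Z) = -3/7 (g(Z) = 3/(-8 + Z/Z) = 3/(-8 + 1) = 3/(-7) = 3*(-⅐) = -3/7)
L(s) = s²*(-3 + s) (L(s) = (-3 + s)*s² = s²*(-3 + s))
L(d(g(4)))² - 1*(-466018) = ((5*(-3/7))²*(-3 + 5*(-3/7)))² - 1*(-466018) = ((-15/7)²*(-3 - 15/7))² + 466018 = ((225/49)*(-36/7))² + 466018 = (-8100/343)² + 466018 = 65610000/117649 + 466018 = 54892161682/117649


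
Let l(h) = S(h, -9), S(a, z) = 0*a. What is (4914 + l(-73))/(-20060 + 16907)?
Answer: -1638/1051 ≈ -1.5585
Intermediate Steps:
S(a, z) = 0
l(h) = 0
(4914 + l(-73))/(-20060 + 16907) = (4914 + 0)/(-20060 + 16907) = 4914/(-3153) = 4914*(-1/3153) = -1638/1051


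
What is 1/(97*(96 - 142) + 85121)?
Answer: 1/80659 ≈ 1.2398e-5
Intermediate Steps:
1/(97*(96 - 142) + 85121) = 1/(97*(-46) + 85121) = 1/(-4462 + 85121) = 1/80659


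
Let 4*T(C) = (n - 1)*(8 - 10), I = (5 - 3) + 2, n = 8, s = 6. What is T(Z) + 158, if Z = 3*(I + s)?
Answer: 309/2 ≈ 154.50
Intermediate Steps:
I = 4 (I = 2 + 2 = 4)
Z = 30 (Z = 3*(4 + 6) = 3*10 = 30)
T(C) = -7/2 (T(C) = ((8 - 1)*(8 - 10))/4 = (7*(-2))/4 = (1/4)*(-14) = -7/2)
T(Z) + 158 = -7/2 + 158 = 309/2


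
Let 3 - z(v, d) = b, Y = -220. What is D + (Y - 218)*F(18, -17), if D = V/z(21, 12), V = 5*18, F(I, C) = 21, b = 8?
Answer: -9216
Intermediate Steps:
V = 90
z(v, d) = -5 (z(v, d) = 3 - 1*8 = 3 - 8 = -5)
D = -18 (D = 90/(-5) = 90*(-⅕) = -18)
D + (Y - 218)*F(18, -17) = -18 + (-220 - 218)*21 = -18 - 438*21 = -18 - 9198 = -9216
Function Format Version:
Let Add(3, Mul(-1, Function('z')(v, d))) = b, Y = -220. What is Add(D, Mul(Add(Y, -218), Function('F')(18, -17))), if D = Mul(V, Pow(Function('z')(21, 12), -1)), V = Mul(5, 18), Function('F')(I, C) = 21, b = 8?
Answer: -9216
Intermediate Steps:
V = 90
Function('z')(v, d) = -5 (Function('z')(v, d) = Add(3, Mul(-1, 8)) = Add(3, -8) = -5)
D = -18 (D = Mul(90, Pow(-5, -1)) = Mul(90, Rational(-1, 5)) = -18)
Add(D, Mul(Add(Y, -218), Function('F')(18, -17))) = Add(-18, Mul(Add(-220, -218), 21)) = Add(-18, Mul(-438, 21)) = Add(-18, -9198) = -9216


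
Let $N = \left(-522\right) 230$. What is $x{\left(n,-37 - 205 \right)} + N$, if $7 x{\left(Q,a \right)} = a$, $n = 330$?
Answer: $- \frac{840662}{7} \approx -1.2009 \cdot 10^{5}$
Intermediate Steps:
$x{\left(Q,a \right)} = \frac{a}{7}$
$N = -120060$
$x{\left(n,-37 - 205 \right)} + N = \frac{-37 - 205}{7} - 120060 = \frac{1}{7} \left(-242\right) - 120060 = - \frac{242}{7} - 120060 = - \frac{840662}{7}$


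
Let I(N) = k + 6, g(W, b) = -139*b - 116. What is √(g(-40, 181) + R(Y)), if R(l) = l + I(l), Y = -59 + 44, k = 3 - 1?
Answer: I*√25282 ≈ 159.0*I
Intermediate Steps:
k = 2
Y = -15
g(W, b) = -116 - 139*b
I(N) = 8 (I(N) = 2 + 6 = 8)
R(l) = 8 + l (R(l) = l + 8 = 8 + l)
√(g(-40, 181) + R(Y)) = √((-116 - 139*181) + (8 - 15)) = √((-116 - 25159) - 7) = √(-25275 - 7) = √(-25282) = I*√25282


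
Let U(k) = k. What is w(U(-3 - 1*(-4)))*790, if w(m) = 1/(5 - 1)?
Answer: 395/2 ≈ 197.50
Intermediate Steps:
w(m) = ¼ (w(m) = 1/4 = ¼)
w(U(-3 - 1*(-4)))*790 = (¼)*790 = 395/2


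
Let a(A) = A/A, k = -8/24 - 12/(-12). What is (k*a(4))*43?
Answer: 86/3 ≈ 28.667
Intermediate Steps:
k = ⅔ (k = -8*1/24 - 12*(-1/12) = -⅓ + 1 = ⅔ ≈ 0.66667)
a(A) = 1
(k*a(4))*43 = ((⅔)*1)*43 = (⅔)*43 = 86/3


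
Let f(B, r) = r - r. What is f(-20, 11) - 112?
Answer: -112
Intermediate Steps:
f(B, r) = 0
f(-20, 11) - 112 = 0 - 112 = -112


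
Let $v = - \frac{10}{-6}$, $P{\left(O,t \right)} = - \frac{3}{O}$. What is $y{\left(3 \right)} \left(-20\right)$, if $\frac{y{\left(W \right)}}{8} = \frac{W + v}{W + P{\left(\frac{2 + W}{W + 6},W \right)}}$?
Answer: $\frac{2800}{9} \approx 311.11$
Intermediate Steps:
$v = \frac{5}{3}$ ($v = \left(-10\right) \left(- \frac{1}{6}\right) = \frac{5}{3} \approx 1.6667$)
$y{\left(W \right)} = \frac{8 \left(\frac{5}{3} + W\right)}{W - \frac{3 \left(6 + W\right)}{2 + W}}$ ($y{\left(W \right)} = 8 \frac{W + \frac{5}{3}}{W - \frac{3}{\left(2 + W\right) \frac{1}{W + 6}}} = 8 \frac{\frac{5}{3} + W}{W - \frac{3}{\left(2 + W\right) \frac{1}{6 + W}}} = 8 \frac{\frac{5}{3} + W}{W - \frac{3}{\frac{1}{6 + W} \left(2 + W\right)}} = 8 \frac{\frac{5}{3} + W}{W - 3 \frac{6 + W}{2 + W}} = 8 \frac{\frac{5}{3} + W}{W - \frac{3 \left(6 + W\right)}{2 + W}} = \frac{8 \left(\frac{5}{3} + W\right)}{W - \frac{3 \left(6 + W\right)}{2 + W}}$)
$y{\left(3 \right)} \left(-20\right) = \frac{8 \left(10 + 3 \cdot 3^{2} + 11 \cdot 3\right)}{3 \left(-18 + 3^{2} - 3\right)} \left(-20\right) = \frac{8 \left(10 + 3 \cdot 9 + 33\right)}{3 \left(-18 + 9 - 3\right)} \left(-20\right) = \frac{8 \left(10 + 27 + 33\right)}{3 \left(-12\right)} \left(-20\right) = \frac{8}{3} \left(- \frac{1}{12}\right) 70 \left(-20\right) = \left(- \frac{140}{9}\right) \left(-20\right) = \frac{2800}{9}$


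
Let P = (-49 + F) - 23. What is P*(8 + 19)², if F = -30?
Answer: -74358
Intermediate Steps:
P = -102 (P = (-49 - 30) - 23 = -79 - 23 = -102)
P*(8 + 19)² = -102*(8 + 19)² = -102*27² = -102*729 = -74358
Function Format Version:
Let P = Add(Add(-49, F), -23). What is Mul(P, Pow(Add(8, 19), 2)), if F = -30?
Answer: -74358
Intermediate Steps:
P = -102 (P = Add(Add(-49, -30), -23) = Add(-79, -23) = -102)
Mul(P, Pow(Add(8, 19), 2)) = Mul(-102, Pow(Add(8, 19), 2)) = Mul(-102, Pow(27, 2)) = Mul(-102, 729) = -74358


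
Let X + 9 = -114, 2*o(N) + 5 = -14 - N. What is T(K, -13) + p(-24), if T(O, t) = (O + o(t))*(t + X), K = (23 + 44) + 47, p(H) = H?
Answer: -15120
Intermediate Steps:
o(N) = -19/2 - N/2 (o(N) = -5/2 + (-14 - N)/2 = -5/2 + (-7 - N/2) = -19/2 - N/2)
X = -123 (X = -9 - 114 = -123)
K = 114 (K = 67 + 47 = 114)
T(O, t) = (-123 + t)*(-19/2 + O - t/2) (T(O, t) = (O + (-19/2 - t/2))*(t - 123) = (-19/2 + O - t/2)*(-123 + t) = (-123 + t)*(-19/2 + O - t/2))
T(K, -13) + p(-24) = (2337/2 - 123*114 + 52*(-13) - ½*(-13)² + 114*(-13)) - 24 = (2337/2 - 14022 - 676 - ½*169 - 1482) - 24 = (2337/2 - 14022 - 676 - 169/2 - 1482) - 24 = -15096 - 24 = -15120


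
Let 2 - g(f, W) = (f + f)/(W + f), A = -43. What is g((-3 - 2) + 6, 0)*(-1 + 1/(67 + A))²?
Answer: 0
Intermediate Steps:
g(f, W) = 2 - 2*f/(W + f) (g(f, W) = 2 - (f + f)/(W + f) = 2 - 2*f/(W + f))
g((-3 - 2) + 6, 0)*(-1 + 1/(67 + A))² = (2*0/(0 + ((-3 - 2) + 6)))*(-1 + 1/(67 - 43))² = (2*0/(0 + (-5 + 6)))*(-1 + 1/24)² = (2*0/(0 + 1))*(-1 + 1/24)² = (2*0/1)*(-23/24)² = (2*0*1)*(529/576) = 0*(529/576) = 0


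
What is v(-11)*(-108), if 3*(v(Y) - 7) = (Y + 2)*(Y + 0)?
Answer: -4320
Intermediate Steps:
v(Y) = 7 + Y*(2 + Y)/3 (v(Y) = 7 + ((Y + 2)*(Y + 0))/3 = 7 + ((2 + Y)*Y)/3 = 7 + (Y*(2 + Y))/3 = 7 + Y*(2 + Y)/3)
v(-11)*(-108) = (7 + (⅓)*(-11)² + (⅔)*(-11))*(-108) = (7 + (⅓)*121 - 22/3)*(-108) = (7 + 121/3 - 22/3)*(-108) = 40*(-108) = -4320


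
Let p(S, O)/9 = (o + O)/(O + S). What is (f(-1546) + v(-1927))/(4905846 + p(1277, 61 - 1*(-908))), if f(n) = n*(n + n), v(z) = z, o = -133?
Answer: 1073207303/1101853764 ≈ 0.97400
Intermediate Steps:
f(n) = 2*n² (f(n) = n*(2*n) = 2*n²)
p(S, O) = 9*(-133 + O)/(O + S) (p(S, O) = 9*((-133 + O)/(O + S)) = 9*(-133 + O)/(O + S))
(f(-1546) + v(-1927))/(4905846 + p(1277, 61 - 1*(-908))) = (2*(-1546)² - 1927)/(4905846 + 9*(-133 + (61 - 1*(-908)))/((61 - 1*(-908)) + 1277)) = (2*2390116 - 1927)/(4905846 + 9*(-133 + (61 + 908))/((61 + 908) + 1277)) = (4780232 - 1927)/(4905846 + 9*(-133 + 969)/(969 + 1277)) = 4778305/(4905846 + 9*836/2246) = 4778305/(4905846 + 9*(1/2246)*836) = 4778305/(4905846 + 3762/1123) = 4778305/(5509268820/1123) = 4778305*(1123/5509268820) = 1073207303/1101853764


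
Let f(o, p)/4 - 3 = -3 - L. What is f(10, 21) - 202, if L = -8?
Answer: -170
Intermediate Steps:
f(o, p) = 32 (f(o, p) = 12 + 4*(-3 - 1*(-8)) = 12 + 4*(-3 + 8) = 12 + 4*5 = 12 + 20 = 32)
f(10, 21) - 202 = 32 - 202 = -170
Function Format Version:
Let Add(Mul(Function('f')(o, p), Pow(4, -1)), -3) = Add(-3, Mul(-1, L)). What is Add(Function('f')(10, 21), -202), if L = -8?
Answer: -170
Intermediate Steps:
Function('f')(o, p) = 32 (Function('f')(o, p) = Add(12, Mul(4, Add(-3, Mul(-1, -8)))) = Add(12, Mul(4, Add(-3, 8))) = Add(12, Mul(4, 5)) = Add(12, 20) = 32)
Add(Function('f')(10, 21), -202) = Add(32, -202) = -170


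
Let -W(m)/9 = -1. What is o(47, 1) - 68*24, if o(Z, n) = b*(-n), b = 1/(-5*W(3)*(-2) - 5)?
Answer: -138721/85 ≈ -1632.0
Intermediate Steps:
W(m) = 9 (W(m) = -9*(-1) = 9)
b = 1/85 (b = 1/(-5*9*(-2) - 5) = 1/(-45*(-2) - 5) = 1/(90 - 5) = 1/85 ≈ 0.011765)
o(Z, n) = -n/85 (o(Z, n) = (-n)/85 = -n/85)
o(47, 1) - 68*24 = -1/85*1 - 68*24 = -1/85 - 1*1632 = -1/85 - 1632 = -138721/85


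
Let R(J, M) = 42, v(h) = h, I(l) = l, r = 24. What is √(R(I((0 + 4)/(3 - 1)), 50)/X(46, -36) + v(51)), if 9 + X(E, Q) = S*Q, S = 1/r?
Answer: √47 ≈ 6.8557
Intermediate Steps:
S = 1/24 ≈ 0.041667
X(E, Q) = -9 + Q/24
√(R(I((0 + 4)/(3 - 1)), 50)/X(46, -36) + v(51)) = √(42/(-9 + (1/24)*(-36)) + 51) = √(42/(-9 - 3/2) + 51) = √(42/(-21/2) + 51) = √(42*(-2/21) + 51) = √(-4 + 51) = √47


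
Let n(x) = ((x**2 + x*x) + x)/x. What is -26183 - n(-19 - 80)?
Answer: -25986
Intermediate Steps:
n(x) = (x + 2*x**2)/x (n(x) = ((x**2 + x**2) + x)/x = (2*x**2 + x)/x = (x + 2*x**2)/x)
-26183 - n(-19 - 80) = -26183 - (1 + 2*(-19 - 80)) = -26183 - (1 + 2*(-99)) = -26183 - (1 - 198) = -26183 - 1*(-197) = -26183 + 197 = -25986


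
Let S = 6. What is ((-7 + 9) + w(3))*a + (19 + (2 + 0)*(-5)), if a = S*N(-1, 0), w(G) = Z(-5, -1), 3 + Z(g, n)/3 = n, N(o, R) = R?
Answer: 9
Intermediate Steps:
Z(g, n) = -9 + 3*n
w(G) = -12 (w(G) = -9 + 3*(-1) = -9 - 3 = -12)
a = 0 (a = 6*0 = 0)
((-7 + 9) + w(3))*a + (19 + (2 + 0)*(-5)) = ((-7 + 9) - 12)*0 + (19 + (2 + 0)*(-5)) = (2 - 12)*0 + (19 + 2*(-5)) = -10*0 + (19 - 10) = 0 + 9 = 9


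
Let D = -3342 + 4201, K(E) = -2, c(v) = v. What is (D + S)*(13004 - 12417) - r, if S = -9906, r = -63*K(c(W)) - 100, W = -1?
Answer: -5310615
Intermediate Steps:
r = 26 (r = -63*(-2) - 100 = 126 - 100 = 26)
D = 859
(D + S)*(13004 - 12417) - r = (859 - 9906)*(13004 - 12417) - 1*26 = -9047*587 - 26 = -5310589 - 26 = -5310615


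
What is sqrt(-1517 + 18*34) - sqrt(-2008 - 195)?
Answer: I*(sqrt(905) - sqrt(2203)) ≈ -16.853*I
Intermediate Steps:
sqrt(-1517 + 18*34) - sqrt(-2008 - 195) = sqrt(-1517 + 612) - sqrt(-2203) = sqrt(-905) - I*sqrt(2203) = I*sqrt(905) - I*sqrt(2203)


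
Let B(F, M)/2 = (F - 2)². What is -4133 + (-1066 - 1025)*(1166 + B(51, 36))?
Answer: -12483221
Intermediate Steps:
B(F, M) = 2*(-2 + F)² (B(F, M) = 2*(F - 2)² = 2*(-2 + F)²)
-4133 + (-1066 - 1025)*(1166 + B(51, 36)) = -4133 + (-1066 - 1025)*(1166 + 2*(-2 + 51)²) = -4133 - 2091*(1166 + 2*49²) = -4133 - 2091*(1166 + 2*2401) = -4133 - 2091*(1166 + 4802) = -4133 - 2091*5968 = -4133 - 12479088 = -12483221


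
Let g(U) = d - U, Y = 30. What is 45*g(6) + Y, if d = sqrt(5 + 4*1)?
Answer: -105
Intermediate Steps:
d = 3 (d = sqrt(5 + 4) = sqrt(9) = 3)
g(U) = 3 - U
45*g(6) + Y = 45*(3 - 1*6) + 30 = 45*(3 - 6) + 30 = 45*(-3) + 30 = -135 + 30 = -105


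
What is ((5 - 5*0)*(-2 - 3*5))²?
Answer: 7225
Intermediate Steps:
((5 - 5*0)*(-2 - 3*5))² = ((5 + 0)*(-2 - 15))² = (5*(-17))² = (-85)² = 7225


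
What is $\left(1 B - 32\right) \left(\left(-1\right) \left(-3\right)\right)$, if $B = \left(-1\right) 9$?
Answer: $-123$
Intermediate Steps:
$B = -9$
$\left(1 B - 32\right) \left(\left(-1\right) \left(-3\right)\right) = \left(1 \left(-9\right) - 32\right) \left(\left(-1\right) \left(-3\right)\right) = \left(-9 - 32\right) 3 = \left(-41\right) 3 = -123$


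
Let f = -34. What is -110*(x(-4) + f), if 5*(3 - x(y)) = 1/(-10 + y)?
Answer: 23859/7 ≈ 3408.4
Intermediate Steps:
x(y) = 3 - 1/(5*(-10 + y))
-110*(x(-4) + f) = -110*((-151 + 15*(-4))/(5*(-10 - 4)) - 34) = -110*((1/5)*(-151 - 60)/(-14) - 34) = -110*((1/5)*(-1/14)*(-211) - 34) = -110*(211/70 - 34) = -110*(-2169/70) = 23859/7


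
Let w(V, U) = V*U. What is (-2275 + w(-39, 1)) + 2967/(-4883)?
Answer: -11302229/4883 ≈ -2314.6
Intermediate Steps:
w(V, U) = U*V
(-2275 + w(-39, 1)) + 2967/(-4883) = (-2275 + 1*(-39)) + 2967/(-4883) = (-2275 - 39) + 2967*(-1/4883) = -2314 - 2967/4883 = -11302229/4883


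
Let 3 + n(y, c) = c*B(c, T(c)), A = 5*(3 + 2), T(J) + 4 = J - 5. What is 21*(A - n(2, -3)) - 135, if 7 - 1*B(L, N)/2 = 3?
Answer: 957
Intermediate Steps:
T(J) = -9 + J (T(J) = -4 + (J - 5) = -4 + (-5 + J) = -9 + J)
A = 25 (A = 5*5 = 25)
B(L, N) = 8 (B(L, N) = 14 - 2*3 = 14 - 6 = 8)
n(y, c) = -3 + 8*c (n(y, c) = -3 + c*8 = -3 + 8*c)
21*(A - n(2, -3)) - 135 = 21*(25 - (-3 + 8*(-3))) - 135 = 21*(25 - (-3 - 24)) - 135 = 21*(25 - 1*(-27)) - 135 = 21*(25 + 27) - 135 = 21*52 - 135 = 1092 - 135 = 957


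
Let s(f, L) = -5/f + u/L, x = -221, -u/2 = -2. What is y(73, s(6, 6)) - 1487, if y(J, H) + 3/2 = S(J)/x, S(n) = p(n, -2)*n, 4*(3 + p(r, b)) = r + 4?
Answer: -101583/68 ≈ -1493.9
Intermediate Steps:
u = 4 (u = -2*(-2) = 4)
p(r, b) = -2 + r/4 (p(r, b) = -3 + (r + 4)/4 = -3 + (4 + r)/4 = -3 + (1 + r/4) = -2 + r/4)
s(f, L) = -5/f + 4/L
S(n) = n*(-2 + n/4) (S(n) = (-2 + n/4)*n = n*(-2 + n/4))
y(J, H) = -3/2 - J*(-8 + J)/884 (y(J, H) = -3/2 + (J*(-8 + J)/4)/(-221) = -3/2 + (J*(-8 + J)/4)*(-1/221) = -3/2 - J*(-8 + J)/884)
y(73, s(6, 6)) - 1487 = (-3/2 - 1/884*73*(-8 + 73)) - 1487 = (-3/2 - 1/884*73*65) - 1487 = (-3/2 - 365/68) - 1487 = -467/68 - 1487 = -101583/68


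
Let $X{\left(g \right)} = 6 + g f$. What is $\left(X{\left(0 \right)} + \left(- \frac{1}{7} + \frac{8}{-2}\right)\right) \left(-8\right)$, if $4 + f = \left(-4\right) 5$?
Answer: $- \frac{104}{7} \approx -14.857$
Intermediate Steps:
$f = -24$ ($f = -4 - 20 = -24$)
$X{\left(g \right)} = 6 - 24 g$ ($X{\left(g \right)} = 6 + g \left(-24\right) = 6 - 24 g$)
$\left(X{\left(0 \right)} + \left(- \frac{1}{7} + \frac{8}{-2}\right)\right) \left(-8\right) = \left(\left(6 - 0\right) + \left(- \frac{1}{7} + \frac{8}{-2}\right)\right) \left(-8\right) = \left(\left(6 + 0\right) + \left(\left(-1\right) \frac{1}{7} + 8 \left(- \frac{1}{2}\right)\right)\right) \left(-8\right) = \left(6 - \frac{29}{7}\right) \left(-8\right) = \frac{13}{7} \left(-8\right) = - \frac{104}{7}$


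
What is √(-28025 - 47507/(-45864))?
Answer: I*√33417568418/1092 ≈ 167.4*I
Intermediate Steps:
√(-28025 - 47507/(-45864)) = √(-28025 - 47507*(-1/45864)) = √(-28025 + 47507/45864) = √(-1285291093/45864) = I*√33417568418/1092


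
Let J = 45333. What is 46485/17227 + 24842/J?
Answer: 110228593/33954417 ≈ 3.2464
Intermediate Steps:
46485/17227 + 24842/J = 46485/17227 + 24842/45333 = 110228593/33954417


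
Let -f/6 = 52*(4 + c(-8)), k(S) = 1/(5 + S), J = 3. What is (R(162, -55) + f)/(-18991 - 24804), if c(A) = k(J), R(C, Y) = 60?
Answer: 1227/43795 ≈ 0.028017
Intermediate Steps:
c(A) = ⅛ (c(A) = 1/(5 + 3) = 1/8 = ⅛)
f = -1287 (f = -312*(4 + ⅛) = -312*33/8 = -6*429/2 = -1287)
(R(162, -55) + f)/(-18991 - 24804) = (60 - 1287)/(-18991 - 24804) = -1227/(-43795) = -1227*(-1/43795) = 1227/43795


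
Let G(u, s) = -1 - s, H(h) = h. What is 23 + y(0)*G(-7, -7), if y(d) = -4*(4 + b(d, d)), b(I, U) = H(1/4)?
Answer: -79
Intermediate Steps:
b(I, U) = ¼ (b(I, U) = 1/4 = ¼)
y(d) = -17 (y(d) = -4*(4 + ¼) = -4*17/4 = -17)
23 + y(0)*G(-7, -7) = 23 - 17*(-1 - 1*(-7)) = 23 - 17*(-1 + 7) = 23 - 17*6 = 23 - 102 = -79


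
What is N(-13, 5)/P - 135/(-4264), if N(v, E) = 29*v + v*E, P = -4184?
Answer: 306191/2230072 ≈ 0.13730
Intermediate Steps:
N(v, E) = 29*v + E*v
N(-13, 5)/P - 135/(-4264) = -13*(29 + 5)/(-4184) - 135/(-4264) = -13*34*(-1/4184) - 135*(-1/4264) = -442*(-1/4184) + 135/4264 = 221/2092 + 135/4264 = 306191/2230072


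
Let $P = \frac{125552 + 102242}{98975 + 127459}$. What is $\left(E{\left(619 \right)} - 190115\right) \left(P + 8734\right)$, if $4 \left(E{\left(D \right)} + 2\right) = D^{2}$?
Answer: $- \frac{124379400328575}{150956} \approx -8.2395 \cdot 10^{8}$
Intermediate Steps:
$E{\left(D \right)} = -2 + \frac{D^{2}}{4}$
$P = \frac{113897}{113217}$ ($P = \frac{227794}{226434} = 227794 \cdot \frac{1}{226434} = \frac{113897}{113217} \approx 1.006$)
$\left(E{\left(619 \right)} - 190115\right) \left(P + 8734\right) = \left(\left(-2 + \frac{619^{2}}{4}\right) - 190115\right) \left(\frac{113897}{113217} + 8734\right) = \left(\left(-2 + \frac{1}{4} \cdot 383161\right) - 190115\right) \frac{988951175}{113217} = \left(\left(-2 + \frac{383161}{4}\right) - 190115\right) \frac{988951175}{113217} = \left(\frac{383153}{4} - 190115\right) \frac{988951175}{113217} = \left(- \frac{377307}{4}\right) \frac{988951175}{113217} = - \frac{124379400328575}{150956}$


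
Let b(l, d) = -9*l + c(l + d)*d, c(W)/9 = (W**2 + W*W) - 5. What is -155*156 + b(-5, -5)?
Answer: -32910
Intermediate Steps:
c(W) = -45 + 18*W**2 (c(W) = 9*((W**2 + W*W) - 5) = 9*((W**2 + W**2) - 5) = 9*(2*W**2 - 5) = 9*(-5 + 2*W**2) = -45 + 18*W**2)
b(l, d) = -9*l + d*(-45 + 18*(d + l)**2) (b(l, d) = -9*l + (-45 + 18*(l + d)**2)*d = -9*l + (-45 + 18*(d + l)**2)*d = -9*l + d*(-45 + 18*(d + l)**2))
-155*156 + b(-5, -5) = -155*156 + (-9*(-5) + 9*(-5)*(-5 + 2*(-5 - 5)**2)) = -24180 + (45 + 9*(-5)*(-5 + 2*(-10)**2)) = -24180 + (45 + 9*(-5)*(-5 + 2*100)) = -24180 + (45 + 9*(-5)*(-5 + 200)) = -24180 + (45 + 9*(-5)*195) = -24180 + (45 - 8775) = -24180 - 8730 = -32910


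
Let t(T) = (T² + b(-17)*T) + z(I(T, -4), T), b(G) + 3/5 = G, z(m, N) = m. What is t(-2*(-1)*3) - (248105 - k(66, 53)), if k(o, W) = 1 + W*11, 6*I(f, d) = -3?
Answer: -2475911/10 ≈ -2.4759e+5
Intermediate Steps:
I(f, d) = -½ (I(f, d) = (⅙)*(-3) = -½)
k(o, W) = 1 + 11*W
b(G) = -⅗ + G
t(T) = -½ + T² - 88*T/5 (t(T) = (T² + (-⅗ - 17)*T) - ½ = (T² - 88*T/5) - ½ = -½ + T² - 88*T/5)
t(-2*(-1)*3) - (248105 - k(66, 53)) = (-½ + (-2*(-1)*3)² - 88*(-2*(-1))*3/5) - (248105 - (1 + 11*53)) = (-½ + (2*3)² - 176*3/5) - (248105 - (1 + 583)) = (-½ + 6² - 88/5*6) - (248105 - 1*584) = (-½ + 36 - 528/5) - (248105 - 584) = -701/10 - 1*247521 = -701/10 - 247521 = -2475911/10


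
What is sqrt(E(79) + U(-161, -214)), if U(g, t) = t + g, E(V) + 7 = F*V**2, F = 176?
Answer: sqrt(1098034) ≈ 1047.9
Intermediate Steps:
E(V) = -7 + 176*V**2
U(g, t) = g + t
sqrt(E(79) + U(-161, -214)) = sqrt((-7 + 176*79**2) + (-161 - 214)) = sqrt((-7 + 176*6241) - 375) = sqrt((-7 + 1098416) - 375) = sqrt(1098409 - 375) = sqrt(1098034)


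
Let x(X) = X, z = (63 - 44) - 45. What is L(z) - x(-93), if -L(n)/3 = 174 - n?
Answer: -507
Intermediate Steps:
z = -26 (z = 19 - 45 = -26)
L(n) = -522 + 3*n (L(n) = -3*(174 - n) = -522 + 3*n)
L(z) - x(-93) = (-522 + 3*(-26)) - 1*(-93) = (-522 - 78) + 93 = -600 + 93 = -507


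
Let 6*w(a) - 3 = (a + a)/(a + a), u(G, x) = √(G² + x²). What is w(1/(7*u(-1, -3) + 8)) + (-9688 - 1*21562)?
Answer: -93748/3 ≈ -31249.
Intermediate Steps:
w(a) = ⅔ (w(a) = ½ + ((a + a)/(a + a))/6 = ½ + ((2*a)/((2*a)))/6 = ½ + ((2*a)*(1/(2*a)))/6 = ½ + (⅙)*1 = ½ + ⅙ = ⅔)
w(1/(7*u(-1, -3) + 8)) + (-9688 - 1*21562) = ⅔ + (-9688 - 1*21562) = ⅔ + (-9688 - 21562) = ⅔ - 31250 = -93748/3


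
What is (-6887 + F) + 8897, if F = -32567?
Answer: -30557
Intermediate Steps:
(-6887 + F) + 8897 = (-6887 - 32567) + 8897 = -39454 + 8897 = -30557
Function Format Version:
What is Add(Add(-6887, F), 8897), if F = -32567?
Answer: -30557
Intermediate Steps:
Add(Add(-6887, F), 8897) = Add(Add(-6887, -32567), 8897) = Add(-39454, 8897) = -30557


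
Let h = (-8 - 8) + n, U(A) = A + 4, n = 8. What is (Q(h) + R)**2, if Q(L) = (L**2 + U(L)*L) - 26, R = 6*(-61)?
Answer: 87616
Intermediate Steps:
U(A) = 4 + A
h = -8 (h = (-8 - 8) + 8 = -16 + 8 = -8)
R = -366
Q(L) = -26 + L**2 + L*(4 + L) (Q(L) = (L**2 + (4 + L)*L) - 26 = (L**2 + L*(4 + L)) - 26 = -26 + L**2 + L*(4 + L))
(Q(h) + R)**2 = ((-26 + (-8)**2 - 8*(4 - 8)) - 366)**2 = ((-26 + 64 - 8*(-4)) - 366)**2 = ((-26 + 64 + 32) - 366)**2 = (70 - 366)**2 = (-296)**2 = 87616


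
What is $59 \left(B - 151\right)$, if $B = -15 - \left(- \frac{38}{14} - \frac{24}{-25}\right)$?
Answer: $- \frac{1695837}{175} \approx -9690.5$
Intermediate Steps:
$B = - \frac{2318}{175}$ ($B = -15 - \left(\left(-38\right) \frac{1}{14} - - \frac{24}{25}\right) = -15 - \left(- \frac{19}{7} + \frac{24}{25}\right) = -15 - - \frac{307}{175} = -15 + \frac{307}{175} = - \frac{2318}{175} \approx -13.246$)
$59 \left(B - 151\right) = 59 \left(- \frac{2318}{175} - 151\right) = 59 \left(- \frac{28743}{175}\right) = - \frac{1695837}{175}$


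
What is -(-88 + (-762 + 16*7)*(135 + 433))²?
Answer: -136373626944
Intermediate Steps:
-(-88 + (-762 + 16*7)*(135 + 433))² = -(-88 + (-762 + 112)*568)² = -(-88 - 650*568)² = -(-88 - 369200)² = -1*(-369288)² = -1*136373626944 = -136373626944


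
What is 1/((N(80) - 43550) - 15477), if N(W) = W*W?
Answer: -1/52627 ≈ -1.9002e-5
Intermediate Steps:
N(W) = W²
1/((N(80) - 43550) - 15477) = 1/((80² - 43550) - 15477) = 1/((6400 - 43550) - 15477) = 1/(-37150 - 15477) = 1/(-52627) = -1/52627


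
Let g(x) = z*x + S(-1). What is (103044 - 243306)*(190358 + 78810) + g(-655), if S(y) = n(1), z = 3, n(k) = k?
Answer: -37754043980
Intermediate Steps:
S(y) = 1
g(x) = 1 + 3*x (g(x) = 3*x + 1 = 1 + 3*x)
(103044 - 243306)*(190358 + 78810) + g(-655) = (103044 - 243306)*(190358 + 78810) + (1 + 3*(-655)) = -140262*269168 + (1 - 1965) = -37754042016 - 1964 = -37754043980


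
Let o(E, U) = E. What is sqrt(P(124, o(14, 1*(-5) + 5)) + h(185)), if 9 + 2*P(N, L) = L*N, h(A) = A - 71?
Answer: sqrt(3910)/2 ≈ 31.265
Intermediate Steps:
h(A) = -71 + A
P(N, L) = -9/2 + L*N/2 (P(N, L) = -9/2 + (L*N)/2 = -9/2 + L*N/2)
sqrt(P(124, o(14, 1*(-5) + 5)) + h(185)) = sqrt((-9/2 + (1/2)*14*124) + (-71 + 185)) = sqrt((-9/2 + 868) + 114) = sqrt(1727/2 + 114) = sqrt(1955/2) = sqrt(3910)/2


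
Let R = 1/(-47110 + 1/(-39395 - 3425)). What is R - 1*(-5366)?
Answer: 10824564535746/2017250201 ≈ 5366.0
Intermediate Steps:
R = -42820/2017250201 (R = 1/(-47110 + 1/(-42820)) = 1/(-47110 - 1/42820) = 1/(-2017250201/42820) = -42820/2017250201 ≈ -2.1227e-5)
R - 1*(-5366) = -42820/2017250201 - 1*(-5366) = -42820/2017250201 + 5366 = 10824564535746/2017250201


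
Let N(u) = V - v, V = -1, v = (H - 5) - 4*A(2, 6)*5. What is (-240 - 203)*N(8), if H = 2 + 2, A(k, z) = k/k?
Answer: -8860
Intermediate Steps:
A(k, z) = 1
H = 4
v = -21 (v = (4 - 5) - 4*1*5 = -1 - 4*5 = -1 - 20 = -21)
N(u) = 20 (N(u) = -1 - 1*(-21) = -1 + 21 = 20)
(-240 - 203)*N(8) = (-240 - 203)*20 = -443*20 = -8860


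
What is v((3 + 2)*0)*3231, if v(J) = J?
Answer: 0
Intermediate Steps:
v((3 + 2)*0)*3231 = ((3 + 2)*0)*3231 = (5*0)*3231 = 0*3231 = 0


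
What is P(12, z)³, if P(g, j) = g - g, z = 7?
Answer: 0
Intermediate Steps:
P(g, j) = 0
P(12, z)³ = 0³ = 0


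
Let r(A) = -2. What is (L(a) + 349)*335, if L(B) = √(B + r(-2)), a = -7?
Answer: 116915 + 1005*I ≈ 1.1692e+5 + 1005.0*I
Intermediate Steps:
L(B) = √(-2 + B) (L(B) = √(B - 2) = √(-2 + B))
(L(a) + 349)*335 = (√(-2 - 7) + 349)*335 = (√(-9) + 349)*335 = (3*I + 349)*335 = (349 + 3*I)*335 = 116915 + 1005*I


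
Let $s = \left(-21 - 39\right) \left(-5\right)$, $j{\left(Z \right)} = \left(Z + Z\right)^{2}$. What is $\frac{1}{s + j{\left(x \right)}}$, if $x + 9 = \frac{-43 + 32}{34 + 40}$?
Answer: $\frac{1369}{869029} \approx 0.0015753$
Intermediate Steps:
$x = - \frac{677}{74}$ ($x = -9 + \frac{-43 + 32}{34 + 40} = -9 - \frac{11}{74} = - \frac{677}{74} \approx -9.1487$)
$j{\left(Z \right)} = 4 Z^{2}$ ($j{\left(Z \right)} = \left(2 Z\right)^{2} = 4 Z^{2}$)
$s = 300$ ($s = \left(-60\right) \left(-5\right) = 300$)
$\frac{1}{s + j{\left(x \right)}} = \frac{1}{300 + 4 \left(- \frac{677}{74}\right)^{2}} = \frac{1}{300 + 4 \cdot \frac{458329}{5476}} = \frac{1}{300 + \frac{458329}{1369}} = \frac{1}{\frac{869029}{1369}} = \frac{1369}{869029}$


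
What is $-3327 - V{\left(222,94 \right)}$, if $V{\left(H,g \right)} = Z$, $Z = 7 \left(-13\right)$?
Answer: $-3236$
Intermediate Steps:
$Z = -91$
$V{\left(H,g \right)} = -91$
$-3327 - V{\left(222,94 \right)} = -3327 - -91 = -3327 + 91 = -3236$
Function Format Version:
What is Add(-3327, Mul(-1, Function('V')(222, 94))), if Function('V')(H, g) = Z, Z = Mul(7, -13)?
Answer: -3236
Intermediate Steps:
Z = -91
Function('V')(H, g) = -91
Add(-3327, Mul(-1, Function('V')(222, 94))) = Add(-3327, Mul(-1, -91)) = Add(-3327, 91) = -3236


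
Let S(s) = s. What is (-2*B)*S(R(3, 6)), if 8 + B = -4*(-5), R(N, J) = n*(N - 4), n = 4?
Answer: 96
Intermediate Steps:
R(N, J) = -16 + 4*N (R(N, J) = 4*(N - 4) = 4*(-4 + N) = -16 + 4*N)
B = 12 (B = -8 - 4*(-5) = -8 - 1*(-20) = -8 + 20 = 12)
(-2*B)*S(R(3, 6)) = (-2*12)*(-16 + 4*3) = -24*(-16 + 12) = -24*(-4) = 96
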